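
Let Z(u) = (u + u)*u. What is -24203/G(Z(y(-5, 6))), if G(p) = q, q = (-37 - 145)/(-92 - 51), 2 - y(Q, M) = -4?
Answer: -266233/14 ≈ -19017.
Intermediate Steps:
y(Q, M) = 6 (y(Q, M) = 2 - 1*(-4) = 2 + 4 = 6)
q = 14/11 (q = -182/(-143) = -182*(-1/143) = 14/11 ≈ 1.2727)
Z(u) = 2*u**2 (Z(u) = (2*u)*u = 2*u**2)
G(p) = 14/11
-24203/G(Z(y(-5, 6))) = -24203/14/11 = -24203*11/14 = -266233/14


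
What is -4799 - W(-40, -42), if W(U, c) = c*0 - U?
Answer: -4839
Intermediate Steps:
W(U, c) = -U (W(U, c) = 0 - U = -U)
-4799 - W(-40, -42) = -4799 - (-1)*(-40) = -4799 - 1*40 = -4799 - 40 = -4839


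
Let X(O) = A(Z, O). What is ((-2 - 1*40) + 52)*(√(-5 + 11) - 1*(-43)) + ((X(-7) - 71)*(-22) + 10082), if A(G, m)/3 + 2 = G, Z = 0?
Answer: 12206 + 10*√6 ≈ 12231.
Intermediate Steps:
A(G, m) = -6 + 3*G
X(O) = -6 (X(O) = -6 + 3*0 = -6 + 0 = -6)
((-2 - 1*40) + 52)*(√(-5 + 11) - 1*(-43)) + ((X(-7) - 71)*(-22) + 10082) = ((-2 - 1*40) + 52)*(√(-5 + 11) - 1*(-43)) + ((-6 - 71)*(-22) + 10082) = ((-2 - 40) + 52)*(√6 + 43) + (-77*(-22) + 10082) = (-42 + 52)*(43 + √6) + (1694 + 10082) = 10*(43 + √6) + 11776 = (430 + 10*√6) + 11776 = 12206 + 10*√6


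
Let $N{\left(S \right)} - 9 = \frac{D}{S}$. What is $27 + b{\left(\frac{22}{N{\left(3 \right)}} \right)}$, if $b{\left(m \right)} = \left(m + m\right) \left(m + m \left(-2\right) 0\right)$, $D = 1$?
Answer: $\frac{3735}{98} \approx 38.112$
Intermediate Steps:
$N{\left(S \right)} = 9 + \frac{1}{S}$ ($N{\left(S \right)} = 9 + 1 \frac{1}{S} = 9 + \frac{1}{S}$)
$b{\left(m \right)} = 2 m^{2}$ ($b{\left(m \right)} = 2 m \left(m + - 2 m 0\right) = 2 m \left(m + 0\right) = 2 m m = 2 m^{2}$)
$27 + b{\left(\frac{22}{N{\left(3 \right)}} \right)} = 27 + 2 \left(\frac{22}{9 + \frac{1}{3}}\right)^{2} = 27 + 2 \left(\frac{22}{\frac{28}{3}}\right)^{2} = 27 + 2 \left(22 \cdot \frac{3}{28}\right)^{2} = 27 + 2 \left(\frac{33}{14}\right)^{2} = 27 + 2 \cdot \frac{1089}{196} = 27 + \frac{1089}{98} = \frac{3735}{98}$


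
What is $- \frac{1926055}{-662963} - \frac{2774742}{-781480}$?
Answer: $\frac{238908910139}{37006594660} \approx 6.4558$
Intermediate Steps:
$- \frac{1926055}{-662963} - \frac{2774742}{-781480} = \left(-1926055\right) \left(- \frac{1}{662963}\right) - - \frac{1387371}{390740} = \frac{1926055}{662963} + \frac{1387371}{390740} = \frac{238908910139}{37006594660}$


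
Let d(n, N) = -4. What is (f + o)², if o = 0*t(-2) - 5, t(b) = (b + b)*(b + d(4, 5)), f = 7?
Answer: 4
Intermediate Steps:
t(b) = 2*b*(-4 + b) (t(b) = (b + b)*(b - 4) = (2*b)*(-4 + b) = 2*b*(-4 + b))
o = -5 (o = 0*(2*(-2)*(-4 - 2)) - 5 = 0*(2*(-2)*(-6)) - 5 = 0*24 - 5 = 0 - 5 = -5)
(f + o)² = (7 - 5)² = 2² = 4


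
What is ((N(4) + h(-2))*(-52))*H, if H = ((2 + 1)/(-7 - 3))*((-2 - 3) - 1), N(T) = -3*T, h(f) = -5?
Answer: 7956/5 ≈ 1591.2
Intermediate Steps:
H = 9/5 (H = (3/(-10))*(-5 - 1) = (3*(-1/10))*(-6) = -3/10*(-6) = 9/5 ≈ 1.8000)
((N(4) + h(-2))*(-52))*H = ((-3*4 - 5)*(-52))*(9/5) = ((-12 - 5)*(-52))*(9/5) = -17*(-52)*(9/5) = 884*(9/5) = 7956/5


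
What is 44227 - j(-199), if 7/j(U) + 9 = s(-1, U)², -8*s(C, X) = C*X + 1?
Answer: 3891975/88 ≈ 44227.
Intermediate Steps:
s(C, X) = -⅛ - C*X/8 (s(C, X) = -(C*X + 1)/8 = -(1 + C*X)/8 = -⅛ - C*X/8)
j(U) = 7/(-9 + (-⅛ + U/8)²) (j(U) = 7/(-9 + (-⅛ - ⅛*(-1)*U)²) = 7/(-9 + (-⅛ + U/8)²))
44227 - j(-199) = 44227 - 448/(-576 + (-1 - 199)²) = 44227 - 448/(-576 + (-200)²) = 44227 - 448/(-576 + 40000) = 44227 - 448/39424 = 44227 - 1*1/88 = 44227 - 1/88 = 3891975/88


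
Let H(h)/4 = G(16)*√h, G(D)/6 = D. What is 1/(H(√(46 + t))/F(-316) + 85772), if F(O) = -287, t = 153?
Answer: 1/(85772 - 384*199^(¼)/287) ≈ 1.1660e-5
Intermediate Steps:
G(D) = 6*D
H(h) = 384*√h (H(h) = 4*((6*16)*√h) = 4*(96*√h) = 384*√h)
1/(H(√(46 + t))/F(-316) + 85772) = 1/((384*√(√(46 + 153)))/(-287) + 85772) = 1/((384*√(√199))*(-1/287) + 85772) = 1/((384*199^(¼))*(-1/287) + 85772) = 1/(-384*199^(¼)/287 + 85772) = 1/(85772 - 384*199^(¼)/287)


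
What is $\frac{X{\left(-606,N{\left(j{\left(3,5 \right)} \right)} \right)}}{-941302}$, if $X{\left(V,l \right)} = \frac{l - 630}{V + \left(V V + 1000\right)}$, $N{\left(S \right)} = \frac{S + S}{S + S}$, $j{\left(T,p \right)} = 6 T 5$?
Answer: $\frac{629}{346050854260} \approx 1.8177 \cdot 10^{-9}$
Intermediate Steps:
$j{\left(T,p \right)} = 30 T$
$N{\left(S \right)} = 1$ ($N{\left(S \right)} = \frac{2 S}{2 S} = 2 S \frac{1}{2 S} = 1$)
$X{\left(V,l \right)} = \frac{-630 + l}{1000 + V + V^{2}}$ ($X{\left(V,l \right)} = \frac{-630 + l}{V + \left(V^{2} + 1000\right)} = \frac{-630 + l}{V + \left(1000 + V^{2}\right)} = \frac{-630 + l}{1000 + V + V^{2}}$)
$\frac{X{\left(-606,N{\left(j{\left(3,5 \right)} \right)} \right)}}{-941302} = \frac{\frac{1}{1000 - 606 + \left(-606\right)^{2}} \left(-630 + 1\right)}{-941302} = \frac{1}{1000 - 606 + 367236} \left(-629\right) \left(- \frac{1}{941302}\right) = \frac{1}{367630} \left(-629\right) \left(- \frac{1}{941302}\right) = \left(- \frac{629}{367630}\right) \left(- \frac{1}{941302}\right) = \frac{629}{346050854260}$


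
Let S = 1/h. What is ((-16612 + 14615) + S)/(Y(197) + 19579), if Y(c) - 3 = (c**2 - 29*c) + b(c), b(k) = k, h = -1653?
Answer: -3301042/87402375 ≈ -0.037768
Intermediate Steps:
S = -1/1653 (S = 1/(-1653) = -1/1653 ≈ -0.00060496)
Y(c) = 3 + c**2 - 28*c (Y(c) = 3 + ((c**2 - 29*c) + c) = 3 + (c**2 - 28*c) = 3 + c**2 - 28*c)
((-16612 + 14615) + S)/(Y(197) + 19579) = ((-16612 + 14615) - 1/1653)/((3 + 197**2 - 28*197) + 19579) = (-1997 - 1/1653)/((3 + 38809 - 5516) + 19579) = -3301042/(1653*(33296 + 19579)) = -3301042/1653/52875 = -3301042/1653*1/52875 = -3301042/87402375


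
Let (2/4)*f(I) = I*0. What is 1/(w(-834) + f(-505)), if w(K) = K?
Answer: -1/834 ≈ -0.0011990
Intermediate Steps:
f(I) = 0 (f(I) = 2*(I*0) = 2*0 = 0)
1/(w(-834) + f(-505)) = 1/(-834 + 0) = 1/(-834) = -1/834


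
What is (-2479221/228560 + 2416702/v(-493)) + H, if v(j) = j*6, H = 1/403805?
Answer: -22600761652422811/27300467822640 ≈ -827.85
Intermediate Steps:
H = 1/403805 ≈ 2.4764e-6
v(j) = 6*j
(-2479221/228560 + 2416702/v(-493)) + H = (-2479221/228560 + 2416702/((6*(-493)))) + 1/403805 = (-2479221*1/228560 + 2416702/(-2958)) + 1/403805 = (-2479221/228560 + 2416702*(-1/2958)) + 1/403805 = (-2479221/228560 - 1208351/1479) + 1/403805 = -279847472419/338040240 + 1/403805 = -22600761652422811/27300467822640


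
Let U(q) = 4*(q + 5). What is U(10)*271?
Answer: 16260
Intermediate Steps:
U(q) = 20 + 4*q (U(q) = 4*(5 + q) = 20 + 4*q)
U(10)*271 = (20 + 4*10)*271 = (20 + 40)*271 = 60*271 = 16260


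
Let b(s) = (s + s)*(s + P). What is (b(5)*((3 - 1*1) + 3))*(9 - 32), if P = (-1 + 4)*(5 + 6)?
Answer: -43700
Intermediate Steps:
P = 33 (P = 3*11 = 33)
b(s) = 2*s*(33 + s) (b(s) = (s + s)*(s + 33) = (2*s)*(33 + s) = 2*s*(33 + s))
(b(5)*((3 - 1*1) + 3))*(9 - 32) = ((2*5*(33 + 5))*((3 - 1*1) + 3))*(9 - 32) = ((2*5*38)*((3 - 1) + 3))*(-23) = (380*(2 + 3))*(-23) = (380*5)*(-23) = 1900*(-23) = -43700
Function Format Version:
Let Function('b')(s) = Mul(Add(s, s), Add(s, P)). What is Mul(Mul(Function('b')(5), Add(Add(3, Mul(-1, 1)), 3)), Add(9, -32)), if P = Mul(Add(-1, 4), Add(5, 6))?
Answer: -43700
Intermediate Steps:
P = 33 (P = Mul(3, 11) = 33)
Function('b')(s) = Mul(2, s, Add(33, s)) (Function('b')(s) = Mul(Add(s, s), Add(s, 33)) = Mul(Mul(2, s), Add(33, s)) = Mul(2, s, Add(33, s)))
Mul(Mul(Function('b')(5), Add(Add(3, Mul(-1, 1)), 3)), Add(9, -32)) = Mul(Mul(Mul(2, 5, Add(33, 5)), Add(Add(3, Mul(-1, 1)), 3)), Add(9, -32)) = Mul(Mul(Mul(2, 5, 38), Add(Add(3, -1), 3)), -23) = Mul(Mul(380, Add(2, 3)), -23) = Mul(Mul(380, 5), -23) = Mul(1900, -23) = -43700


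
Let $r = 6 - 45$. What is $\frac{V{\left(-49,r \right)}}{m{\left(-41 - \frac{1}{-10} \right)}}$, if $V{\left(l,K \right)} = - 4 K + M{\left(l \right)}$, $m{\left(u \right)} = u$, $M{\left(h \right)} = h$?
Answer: $- \frac{1070}{409} \approx -2.6161$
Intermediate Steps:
$r = -39$ ($r = 6 - 45 = -39$)
$V{\left(l,K \right)} = l - 4 K$ ($V{\left(l,K \right)} = - 4 K + l = l - 4 K$)
$\frac{V{\left(-49,r \right)}}{m{\left(-41 - \frac{1}{-10} \right)}} = \frac{-49 - -156}{-41 - \frac{1}{-10}} = \frac{-49 + 156}{-41 - - \frac{1}{10}} = \frac{107}{-41 + \frac{1}{10}} = \frac{107}{- \frac{409}{10}} = 107 \left(- \frac{10}{409}\right) = - \frac{1070}{409}$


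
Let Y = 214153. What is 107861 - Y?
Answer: -106292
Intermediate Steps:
107861 - Y = 107861 - 1*214153 = 107861 - 214153 = -106292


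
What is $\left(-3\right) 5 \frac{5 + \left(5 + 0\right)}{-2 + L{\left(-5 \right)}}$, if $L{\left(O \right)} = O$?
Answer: $\frac{150}{7} \approx 21.429$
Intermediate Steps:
$\left(-3\right) 5 \frac{5 + \left(5 + 0\right)}{-2 + L{\left(-5 \right)}} = \left(-3\right) 5 \frac{5 + \left(5 + 0\right)}{-2 - 5} = - 15 \frac{5 + 5}{-7} = - 15 \cdot 10 \left(- \frac{1}{7}\right) = \left(-15\right) \left(- \frac{10}{7}\right) = \frac{150}{7}$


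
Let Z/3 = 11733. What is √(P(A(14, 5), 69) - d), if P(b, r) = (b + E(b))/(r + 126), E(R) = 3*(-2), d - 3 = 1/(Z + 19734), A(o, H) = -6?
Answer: 2*I*√9758333551785/3570645 ≈ 1.7497*I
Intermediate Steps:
Z = 35199 (Z = 3*11733 = 35199)
d = 164800/54933 (d = 3 + 1/(35199 + 19734) = 3 + 1/54933 = 164800/54933 ≈ 3.0000)
E(R) = -6
P(b, r) = (-6 + b)/(126 + r) (P(b, r) = (b - 6)/(r + 126) = (-6 + b)/(126 + r))
√(P(A(14, 5), 69) - d) = √((-6 - 6)/(126 + 69) - 1*164800/54933) = √(-12/195 - 164800/54933) = √((1/195)*(-12) - 164800/54933) = √(-4/65 - 164800/54933) = √(-10931732/3570645) = 2*I*√9758333551785/3570645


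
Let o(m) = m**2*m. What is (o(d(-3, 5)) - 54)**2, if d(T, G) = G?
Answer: 5041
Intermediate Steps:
o(m) = m**3
(o(d(-3, 5)) - 54)**2 = (5**3 - 54)**2 = (125 - 54)**2 = 71**2 = 5041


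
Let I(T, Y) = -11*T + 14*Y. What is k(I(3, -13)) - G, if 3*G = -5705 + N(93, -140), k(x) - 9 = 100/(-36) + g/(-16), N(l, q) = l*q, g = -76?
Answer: 225095/36 ≈ 6252.6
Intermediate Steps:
k(x) = 395/36 (k(x) = 9 + (100/(-36) - 76/(-16)) = 9 + (100*(-1/36) - 76*(-1/16)) = 9 + (-25/9 + 19/4) = 9 + 71/36 = 395/36)
G = -18725/3 (G = (-5705 + 93*(-140))/3 = (-5705 - 13020)/3 = (⅓)*(-18725) = -18725/3 ≈ -6241.7)
k(I(3, -13)) - G = 395/36 - 1*(-18725/3) = 395/36 + 18725/3 = 225095/36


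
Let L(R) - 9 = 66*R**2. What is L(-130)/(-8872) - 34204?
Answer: -304573297/8872 ≈ -34330.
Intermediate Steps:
L(R) = 9 + 66*R**2
L(-130)/(-8872) - 34204 = (9 + 66*(-130)**2)/(-8872) - 34204 = (9 + 66*16900)*(-1/8872) - 34204 = (9 + 1115400)*(-1/8872) - 34204 = 1115409*(-1/8872) - 34204 = -1115409/8872 - 34204 = -304573297/8872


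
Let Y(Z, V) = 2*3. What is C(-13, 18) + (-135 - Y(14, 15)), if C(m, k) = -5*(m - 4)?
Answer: -56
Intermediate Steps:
C(m, k) = 20 - 5*m (C(m, k) = -5*(-4 + m) = 20 - 5*m)
Y(Z, V) = 6
C(-13, 18) + (-135 - Y(14, 15)) = (20 - 5*(-13)) + (-135 - 1*6) = (20 + 65) + (-135 - 6) = 85 - 141 = -56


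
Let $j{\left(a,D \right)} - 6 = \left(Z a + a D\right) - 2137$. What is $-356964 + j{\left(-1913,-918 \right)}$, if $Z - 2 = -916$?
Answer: $3145521$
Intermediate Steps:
$Z = -914$ ($Z = 2 - 916 = -914$)
$j{\left(a,D \right)} = -2131 - 914 a + D a$ ($j{\left(a,D \right)} = 6 - \left(2137 + 914 a - a D\right) = 6 - \left(2137 + 914 a - D a\right) = -2131 - 914 a + D a$)
$-356964 + j{\left(-1913,-918 \right)} = -356964 - -3502485 = -356964 + \left(-2131 + 1748482 + 1756134\right) = -356964 + 3502485 = 3145521$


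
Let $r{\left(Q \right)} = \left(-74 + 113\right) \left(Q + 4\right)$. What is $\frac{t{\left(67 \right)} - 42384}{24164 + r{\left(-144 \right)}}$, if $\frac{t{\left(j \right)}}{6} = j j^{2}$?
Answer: $\frac{125871}{1336} \approx 94.215$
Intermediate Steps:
$r{\left(Q \right)} = 156 + 39 Q$ ($r{\left(Q \right)} = 39 \left(4 + Q\right) = 156 + 39 Q$)
$t{\left(j \right)} = 6 j^{3}$ ($t{\left(j \right)} = 6 j j^{2} = 6 j^{3}$)
$\frac{t{\left(67 \right)} - 42384}{24164 + r{\left(-144 \right)}} = \frac{6 \cdot 67^{3} - 42384}{24164 + \left(156 + 39 \left(-144\right)\right)} = \frac{6 \cdot 300763 - 42384}{24164 + \left(156 - 5616\right)} = \frac{1804578 - 42384}{24164 - 5460} = \frac{1762194}{18704} = 1762194 \cdot \frac{1}{18704} = \frac{125871}{1336}$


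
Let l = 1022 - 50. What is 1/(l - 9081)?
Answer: -1/8109 ≈ -0.00012332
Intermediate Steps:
l = 972
1/(l - 9081) = 1/(972 - 9081) = 1/(-8109) = -1/8109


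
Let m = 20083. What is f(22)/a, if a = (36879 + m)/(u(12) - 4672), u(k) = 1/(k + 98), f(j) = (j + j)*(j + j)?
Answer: -22612436/142405 ≈ -158.79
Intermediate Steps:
f(j) = 4*j² (f(j) = (2*j)*(2*j) = 4*j²)
u(k) = 1/(98 + k)
a = -6265820/513919 (a = (36879 + 20083)/(1/(98 + 12) - 4672) = 56962/(1/110 - 4672) = 56962/(-513919/110) = 56962*(-110/513919) = -6265820/513919 ≈ -12.192)
f(22)/a = (4*22²)/(-6265820/513919) = (4*484)*(-513919/6265820) = 1936*(-513919/6265820) = -22612436/142405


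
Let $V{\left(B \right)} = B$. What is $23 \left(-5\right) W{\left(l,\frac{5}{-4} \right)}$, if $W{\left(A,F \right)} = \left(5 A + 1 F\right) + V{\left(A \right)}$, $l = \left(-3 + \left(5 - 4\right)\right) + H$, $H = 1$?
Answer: $\frac{3335}{4} \approx 833.75$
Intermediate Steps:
$l = -1$ ($l = \left(-3 + \left(5 - 4\right)\right) + 1 = \left(-3 + 1\right) + 1 = -2 + 1 = -1$)
$W{\left(A,F \right)} = F + 6 A$ ($W{\left(A,F \right)} = \left(5 A + 1 F\right) + A = \left(5 A + F\right) + A = \left(F + 5 A\right) + A = F + 6 A$)
$23 \left(-5\right) W{\left(l,\frac{5}{-4} \right)} = 23 \left(-5\right) \left(\frac{5}{-4} + 6 \left(-1\right)\right) = - 115 \left(5 \left(- \frac{1}{4}\right) - 6\right) = - 115 \left(- \frac{5}{4} - 6\right) = \left(-115\right) \left(- \frac{29}{4}\right) = \frac{3335}{4}$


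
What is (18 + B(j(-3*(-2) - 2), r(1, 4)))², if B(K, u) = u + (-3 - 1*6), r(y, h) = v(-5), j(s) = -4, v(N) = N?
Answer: 16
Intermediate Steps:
r(y, h) = -5
B(K, u) = -9 + u (B(K, u) = u + (-3 - 6) = u - 9 = -9 + u)
(18 + B(j(-3*(-2) - 2), r(1, 4)))² = (18 + (-9 - 5))² = (18 - 14)² = 4² = 16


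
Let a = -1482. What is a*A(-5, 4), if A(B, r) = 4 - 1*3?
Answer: -1482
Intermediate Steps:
A(B, r) = 1 (A(B, r) = 4 - 3 = 1)
a*A(-5, 4) = -1482*1 = -1482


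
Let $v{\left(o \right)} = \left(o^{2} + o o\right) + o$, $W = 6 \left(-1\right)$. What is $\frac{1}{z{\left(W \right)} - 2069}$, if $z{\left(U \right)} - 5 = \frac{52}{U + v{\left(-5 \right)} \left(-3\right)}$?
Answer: $- \frac{141}{291076} \approx -0.00048441$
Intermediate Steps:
$W = -6$
$v{\left(o \right)} = o + 2 o^{2}$ ($v{\left(o \right)} = \left(o^{2} + o^{2}\right) + o = 2 o^{2} + o = o + 2 o^{2}$)
$z{\left(U \right)} = 5 + \frac{52}{-135 + U}$ ($z{\left(U \right)} = 5 + \frac{52}{U + - 5 \left(1 + 2 \left(-5\right)\right) \left(-3\right)} = 5 + \frac{52}{U + - 5 \left(1 - 10\right) \left(-3\right)} = 5 + \frac{52}{U + \left(-5\right) \left(-9\right) \left(-3\right)} = 5 + \frac{52}{U + 45 \left(-3\right)} = 5 + \frac{52}{U - 135} = 5 + \frac{52}{-135 + U}$)
$\frac{1}{z{\left(W \right)} - 2069} = \frac{1}{\frac{-623 + 5 \left(-6\right)}{-135 - 6} - 2069} = \frac{1}{\frac{-623 - 30}{-141} - 2069} = \frac{1}{\left(- \frac{1}{141}\right) \left(-653\right) - 2069} = \frac{1}{\frac{653}{141} - 2069} = \frac{1}{- \frac{291076}{141}} = - \frac{141}{291076}$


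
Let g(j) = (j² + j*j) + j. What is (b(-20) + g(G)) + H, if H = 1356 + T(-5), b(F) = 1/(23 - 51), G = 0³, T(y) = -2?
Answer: 37911/28 ≈ 1354.0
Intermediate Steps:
G = 0
b(F) = -1/28 (b(F) = 1/(-28) = -1/28)
H = 1354 (H = 1356 - 2 = 1354)
g(j) = j + 2*j² (g(j) = (j² + j²) + j = 2*j² + j = j + 2*j²)
(b(-20) + g(G)) + H = (-1/28 + 0*(1 + 2*0)) + 1354 = (-1/28 + 0*(1 + 0)) + 1354 = (-1/28 + 0*1) + 1354 = (-1/28 + 0) + 1354 = -1/28 + 1354 = 37911/28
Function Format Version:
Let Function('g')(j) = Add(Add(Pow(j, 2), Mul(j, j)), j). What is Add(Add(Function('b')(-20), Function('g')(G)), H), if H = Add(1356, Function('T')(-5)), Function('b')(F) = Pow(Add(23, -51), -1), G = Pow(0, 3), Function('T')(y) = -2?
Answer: Rational(37911, 28) ≈ 1354.0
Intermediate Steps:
G = 0
Function('b')(F) = Rational(-1, 28) (Function('b')(F) = Pow(-28, -1) = Rational(-1, 28))
H = 1354 (H = Add(1356, -2) = 1354)
Function('g')(j) = Add(j, Mul(2, Pow(j, 2))) (Function('g')(j) = Add(Add(Pow(j, 2), Pow(j, 2)), j) = Add(Mul(2, Pow(j, 2)), j) = Add(j, Mul(2, Pow(j, 2))))
Add(Add(Function('b')(-20), Function('g')(G)), H) = Add(Add(Rational(-1, 28), Mul(0, Add(1, Mul(2, 0)))), 1354) = Add(Add(Rational(-1, 28), Mul(0, Add(1, 0))), 1354) = Add(Add(Rational(-1, 28), Mul(0, 1)), 1354) = Add(Add(Rational(-1, 28), 0), 1354) = Add(Rational(-1, 28), 1354) = Rational(37911, 28)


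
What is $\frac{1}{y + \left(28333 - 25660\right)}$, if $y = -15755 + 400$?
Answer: $- \frac{1}{12682} \approx -7.8852 \cdot 10^{-5}$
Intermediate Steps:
$y = -15355$
$\frac{1}{y + \left(28333 - 25660\right)} = \frac{1}{-15355 + \left(28333 - 25660\right)} = \frac{1}{-15355 + 2673} = \frac{1}{-12682} = - \frac{1}{12682}$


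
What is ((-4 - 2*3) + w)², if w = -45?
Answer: 3025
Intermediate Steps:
((-4 - 2*3) + w)² = ((-4 - 2*3) - 45)² = ((-4 - 6) - 45)² = (-10 - 45)² = (-55)² = 3025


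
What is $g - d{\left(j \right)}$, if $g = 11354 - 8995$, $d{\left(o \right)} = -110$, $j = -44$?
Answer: $2469$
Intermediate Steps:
$g = 2359$ ($g = 11354 - 8995 = 2359$)
$g - d{\left(j \right)} = 2359 - -110 = 2359 + 110 = 2469$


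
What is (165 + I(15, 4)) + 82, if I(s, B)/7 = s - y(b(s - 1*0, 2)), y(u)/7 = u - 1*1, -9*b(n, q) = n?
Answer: 1448/3 ≈ 482.67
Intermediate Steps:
b(n, q) = -n/9
y(u) = -7 + 7*u (y(u) = 7*(u - 1*1) = 7*(u - 1) = 7*(-1 + u) = -7 + 7*u)
I(s, B) = 49 + 112*s/9 (I(s, B) = 7*(s - (-7 + 7*(-(s - 1*0)/9))) = 7*(s - (-7 + 7*(-(s + 0)/9))) = 7*(s - (-7 + 7*(-s/9))) = 7*(s - (-7 - 7*s/9)) = 7*(s + (7 + 7*s/9)) = 7*(7 + 16*s/9) = 49 + 112*s/9)
(165 + I(15, 4)) + 82 = (165 + (49 + (112/9)*15)) + 82 = (165 + (49 + 560/3)) + 82 = (165 + 707/3) + 82 = 1202/3 + 82 = 1448/3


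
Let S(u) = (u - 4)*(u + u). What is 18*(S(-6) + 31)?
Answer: 2718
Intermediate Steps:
S(u) = 2*u*(-4 + u) (S(u) = (-4 + u)*(2*u) = 2*u*(-4 + u))
18*(S(-6) + 31) = 18*(2*(-6)*(-4 - 6) + 31) = 18*(2*(-6)*(-10) + 31) = 18*(120 + 31) = 18*151 = 2718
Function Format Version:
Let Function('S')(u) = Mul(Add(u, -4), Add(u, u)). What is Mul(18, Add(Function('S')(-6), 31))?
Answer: 2718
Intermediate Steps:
Function('S')(u) = Mul(2, u, Add(-4, u)) (Function('S')(u) = Mul(Add(-4, u), Mul(2, u)) = Mul(2, u, Add(-4, u)))
Mul(18, Add(Function('S')(-6), 31)) = Mul(18, Add(Mul(2, -6, Add(-4, -6)), 31)) = Mul(18, Add(Mul(2, -6, -10), 31)) = Mul(18, Add(120, 31)) = Mul(18, 151) = 2718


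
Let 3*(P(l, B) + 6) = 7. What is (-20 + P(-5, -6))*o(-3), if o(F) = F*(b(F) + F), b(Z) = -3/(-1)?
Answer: 0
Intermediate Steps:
b(Z) = 3 (b(Z) = -3*(-1) = 3)
P(l, B) = -11/3 (P(l, B) = -6 + (⅓)*7 = -6 + 7/3 = -11/3)
o(F) = F*(3 + F)
(-20 + P(-5, -6))*o(-3) = (-20 - 11/3)*(-3*(3 - 3)) = -(-71)*0 = -71/3*0 = 0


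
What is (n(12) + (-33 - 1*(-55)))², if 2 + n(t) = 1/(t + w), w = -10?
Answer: 1681/4 ≈ 420.25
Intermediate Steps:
n(t) = -2 + 1/(-10 + t) (n(t) = -2 + 1/(t - 10) = -2 + 1/(-10 + t))
(n(12) + (-33 - 1*(-55)))² = ((21 - 2*12)/(-10 + 12) + (-33 - 1*(-55)))² = ((21 - 24)/2 + (-33 + 55))² = ((½)*(-3) + 22)² = (-3/2 + 22)² = (41/2)² = 1681/4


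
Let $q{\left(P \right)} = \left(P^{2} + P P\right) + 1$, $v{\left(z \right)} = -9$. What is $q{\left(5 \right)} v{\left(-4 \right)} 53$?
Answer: $-24327$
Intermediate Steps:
$q{\left(P \right)} = 1 + 2 P^{2}$ ($q{\left(P \right)} = \left(P^{2} + P^{2}\right) + 1 = 2 P^{2} + 1 = 1 + 2 P^{2}$)
$q{\left(5 \right)} v{\left(-4 \right)} 53 = \left(1 + 2 \cdot 5^{2}\right) \left(-9\right) 53 = \left(1 + 2 \cdot 25\right) \left(-9\right) 53 = \left(1 + 50\right) \left(-9\right) 53 = 51 \left(-9\right) 53 = \left(-459\right) 53 = -24327$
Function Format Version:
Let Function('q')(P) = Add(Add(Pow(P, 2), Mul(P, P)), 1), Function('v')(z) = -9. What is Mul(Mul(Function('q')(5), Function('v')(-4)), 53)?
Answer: -24327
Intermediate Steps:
Function('q')(P) = Add(1, Mul(2, Pow(P, 2))) (Function('q')(P) = Add(Add(Pow(P, 2), Pow(P, 2)), 1) = Add(Mul(2, Pow(P, 2)), 1) = Add(1, Mul(2, Pow(P, 2))))
Mul(Mul(Function('q')(5), Function('v')(-4)), 53) = Mul(Mul(Add(1, Mul(2, Pow(5, 2))), -9), 53) = Mul(Mul(Add(1, Mul(2, 25)), -9), 53) = Mul(Mul(Add(1, 50), -9), 53) = Mul(Mul(51, -9), 53) = Mul(-459, 53) = -24327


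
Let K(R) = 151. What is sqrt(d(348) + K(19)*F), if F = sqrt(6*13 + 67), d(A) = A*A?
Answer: sqrt(121104 + 151*sqrt(145)) ≈ 350.60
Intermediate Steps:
d(A) = A**2
F = sqrt(145) (F = sqrt(78 + 67) = sqrt(145) ≈ 12.042)
sqrt(d(348) + K(19)*F) = sqrt(348**2 + 151*sqrt(145)) = sqrt(121104 + 151*sqrt(145))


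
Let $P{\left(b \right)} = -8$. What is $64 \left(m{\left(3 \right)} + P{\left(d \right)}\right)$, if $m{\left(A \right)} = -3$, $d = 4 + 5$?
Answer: $-704$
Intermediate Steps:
$d = 9$
$64 \left(m{\left(3 \right)} + P{\left(d \right)}\right) = 64 \left(-3 - 8\right) = 64 \left(-11\right) = -704$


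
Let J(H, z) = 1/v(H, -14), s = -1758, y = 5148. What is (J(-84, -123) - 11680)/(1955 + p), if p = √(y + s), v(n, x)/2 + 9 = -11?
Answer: -182675591/30549080 + 467201*√3390/152745400 ≈ -5.8017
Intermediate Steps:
v(n, x) = -40 (v(n, x) = -18 + 2*(-11) = -18 - 22 = -40)
p = √3390 (p = √(5148 - 1758) = √3390 ≈ 58.224)
J(H, z) = -1/40 (J(H, z) = 1/(-40) = -1/40)
(J(-84, -123) - 11680)/(1955 + p) = (-1/40 - 11680)/(1955 + √3390) = -467201/(40*(1955 + √3390))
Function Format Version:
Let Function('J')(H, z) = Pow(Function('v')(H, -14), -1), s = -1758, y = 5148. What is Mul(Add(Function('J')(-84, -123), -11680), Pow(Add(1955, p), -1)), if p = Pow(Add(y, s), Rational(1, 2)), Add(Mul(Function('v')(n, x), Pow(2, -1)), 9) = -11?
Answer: Add(Rational(-182675591, 30549080), Mul(Rational(467201, 152745400), Pow(3390, Rational(1, 2)))) ≈ -5.8017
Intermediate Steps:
Function('v')(n, x) = -40 (Function('v')(n, x) = Add(-18, Mul(2, -11)) = Add(-18, -22) = -40)
p = Pow(3390, Rational(1, 2)) (p = Pow(Add(5148, -1758), Rational(1, 2)) = Pow(3390, Rational(1, 2)) ≈ 58.224)
Function('J')(H, z) = Rational(-1, 40) (Function('J')(H, z) = Pow(-40, -1) = Rational(-1, 40))
Mul(Add(Function('J')(-84, -123), -11680), Pow(Add(1955, p), -1)) = Mul(Add(Rational(-1, 40), -11680), Pow(Add(1955, Pow(3390, Rational(1, 2))), -1)) = Mul(Rational(-467201, 40), Pow(Add(1955, Pow(3390, Rational(1, 2))), -1))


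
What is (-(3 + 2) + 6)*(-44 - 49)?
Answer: -93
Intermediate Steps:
(-(3 + 2) + 6)*(-44 - 49) = (-1*5 + 6)*(-93) = (-5 + 6)*(-93) = 1*(-93) = -93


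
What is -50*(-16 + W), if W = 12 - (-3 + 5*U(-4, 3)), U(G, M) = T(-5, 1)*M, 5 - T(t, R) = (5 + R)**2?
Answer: -23200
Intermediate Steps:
T(t, R) = 5 - (5 + R)**2
U(G, M) = -31*M (U(G, M) = (5 - (5 + 1)**2)*M = (5 - 1*6**2)*M = (5 - 1*36)*M = (5 - 36)*M = -31*M)
W = 480 (W = 12 - (-3 + 5*(-31*3)) = 12 - (-3 + 5*(-93)) = 12 - (-3 - 465) = 12 - 1*(-468) = 12 + 468 = 480)
-50*(-16 + W) = -50*(-16 + 480) = -50*464 = -23200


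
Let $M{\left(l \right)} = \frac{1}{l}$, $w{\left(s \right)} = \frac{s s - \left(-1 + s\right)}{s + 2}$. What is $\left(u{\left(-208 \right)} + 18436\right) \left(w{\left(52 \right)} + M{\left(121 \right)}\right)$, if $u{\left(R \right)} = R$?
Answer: $\frac{975401546}{1089} \approx 8.9569 \cdot 10^{5}$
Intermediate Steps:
$w{\left(s \right)} = \frac{1 + s^{2} - s}{2 + s}$ ($w{\left(s \right)} = \frac{s^{2} - \left(-1 + s\right)}{2 + s} = \frac{1 + s^{2} - s}{2 + s}$)
$\left(u{\left(-208 \right)} + 18436\right) \left(w{\left(52 \right)} + M{\left(121 \right)}\right) = \left(-208 + 18436\right) \left(\frac{1 + 52^{2} - 52}{2 + 52} + \frac{1}{121}\right) = 18228 \left(\frac{1 + 2704 - 52}{54} + \frac{1}{121}\right) = 18228 \left(\frac{1}{54} \cdot 2653 + \frac{1}{121}\right) = 18228 \left(\frac{2653}{54} + \frac{1}{121}\right) = 18228 \cdot \frac{321067}{6534} = \frac{975401546}{1089}$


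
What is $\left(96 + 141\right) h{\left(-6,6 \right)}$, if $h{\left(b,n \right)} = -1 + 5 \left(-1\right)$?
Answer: $-1422$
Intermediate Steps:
$h{\left(b,n \right)} = -6$ ($h{\left(b,n \right)} = -1 - 5 = -6$)
$\left(96 + 141\right) h{\left(-6,6 \right)} = \left(96 + 141\right) \left(-6\right) = 237 \left(-6\right) = -1422$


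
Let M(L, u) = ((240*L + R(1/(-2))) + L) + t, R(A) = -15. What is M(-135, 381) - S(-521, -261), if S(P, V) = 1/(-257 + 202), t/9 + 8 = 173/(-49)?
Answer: -88001876/2695 ≈ -32654.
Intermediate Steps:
t = -5085/49 (t = -72 + 9*(173/(-49)) = -72 + 9*(173*(-1/49)) = -72 + 9*(-173/49) = -72 - 1557/49 = -5085/49 ≈ -103.78)
M(L, u) = -5820/49 + 241*L (M(L, u) = ((240*L - 15) + L) - 5085/49 = ((-15 + 240*L) + L) - 5085/49 = (-15 + 241*L) - 5085/49 = -5820/49 + 241*L)
S(P, V) = -1/55 (S(P, V) = 1/(-55) = -1/55)
M(-135, 381) - S(-521, -261) = (-5820/49 + 241*(-135)) - 1*(-1/55) = (-5820/49 - 32535) + 1/55 = -1600035/49 + 1/55 = -88001876/2695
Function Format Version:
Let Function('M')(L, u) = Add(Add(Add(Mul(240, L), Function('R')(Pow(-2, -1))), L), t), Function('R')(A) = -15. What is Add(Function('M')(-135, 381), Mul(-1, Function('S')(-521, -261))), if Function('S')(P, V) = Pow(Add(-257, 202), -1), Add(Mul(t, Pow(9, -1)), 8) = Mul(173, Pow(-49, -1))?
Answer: Rational(-88001876, 2695) ≈ -32654.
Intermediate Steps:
t = Rational(-5085, 49) (t = Add(-72, Mul(9, Mul(173, Pow(-49, -1)))) = Add(-72, Mul(9, Mul(173, Rational(-1, 49)))) = Add(-72, Mul(9, Rational(-173, 49))) = Add(-72, Rational(-1557, 49)) = Rational(-5085, 49) ≈ -103.78)
Function('M')(L, u) = Add(Rational(-5820, 49), Mul(241, L)) (Function('M')(L, u) = Add(Add(Add(Mul(240, L), -15), L), Rational(-5085, 49)) = Add(Add(Add(-15, Mul(240, L)), L), Rational(-5085, 49)) = Add(Add(-15, Mul(241, L)), Rational(-5085, 49)) = Add(Rational(-5820, 49), Mul(241, L)))
Function('S')(P, V) = Rational(-1, 55) (Function('S')(P, V) = Pow(-55, -1) = Rational(-1, 55))
Add(Function('M')(-135, 381), Mul(-1, Function('S')(-521, -261))) = Add(Add(Rational(-5820, 49), Mul(241, -135)), Mul(-1, Rational(-1, 55))) = Add(Add(Rational(-5820, 49), -32535), Rational(1, 55)) = Add(Rational(-1600035, 49), Rational(1, 55)) = Rational(-88001876, 2695)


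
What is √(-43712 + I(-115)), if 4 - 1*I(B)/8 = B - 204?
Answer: 2*I*√10282 ≈ 202.8*I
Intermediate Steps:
I(B) = 1664 - 8*B (I(B) = 32 - 8*(B - 204) = 32 - 8*(-204 + B) = 32 + (1632 - 8*B) = 1664 - 8*B)
√(-43712 + I(-115)) = √(-43712 + (1664 - 8*(-115))) = √(-43712 + (1664 + 920)) = √(-43712 + 2584) = √(-41128) = 2*I*√10282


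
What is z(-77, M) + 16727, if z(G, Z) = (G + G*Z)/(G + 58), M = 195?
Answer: 332905/19 ≈ 17521.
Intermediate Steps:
z(G, Z) = (G + G*Z)/(58 + G)
z(-77, M) + 16727 = -77*(1 + 195)/(58 - 77) + 16727 = -77*196/(-19) + 16727 = -77*(-1/19)*196 + 16727 = 15092/19 + 16727 = 332905/19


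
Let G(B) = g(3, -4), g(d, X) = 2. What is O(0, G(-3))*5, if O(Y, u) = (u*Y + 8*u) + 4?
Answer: 100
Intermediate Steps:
G(B) = 2
O(Y, u) = 4 + 8*u + Y*u (O(Y, u) = (Y*u + 8*u) + 4 = (8*u + Y*u) + 4 = 4 + 8*u + Y*u)
O(0, G(-3))*5 = (4 + 8*2 + 0*2)*5 = (4 + 16 + 0)*5 = 20*5 = 100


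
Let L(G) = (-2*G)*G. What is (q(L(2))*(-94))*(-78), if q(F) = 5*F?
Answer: -293280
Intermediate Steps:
L(G) = -2*G**2
(q(L(2))*(-94))*(-78) = ((5*(-2*2**2))*(-94))*(-78) = ((5*(-2*4))*(-94))*(-78) = ((5*(-8))*(-94))*(-78) = -40*(-94)*(-78) = 3760*(-78) = -293280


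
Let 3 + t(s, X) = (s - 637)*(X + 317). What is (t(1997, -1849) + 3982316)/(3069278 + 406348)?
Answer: 632931/1158542 ≈ 0.54632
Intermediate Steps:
t(s, X) = -3 + (-637 + s)*(317 + X) (t(s, X) = -3 + (s - 637)*(X + 317) = -3 + (-637 + s)*(317 + X))
(t(1997, -1849) + 3982316)/(3069278 + 406348) = ((-201932 - 637*(-1849) + 317*1997 - 1849*1997) + 3982316)/(3069278 + 406348) = ((-201932 + 1177813 + 633049 - 3692453) + 3982316)/3475626 = (-2083523 + 3982316)*(1/3475626) = 1898793*(1/3475626) = 632931/1158542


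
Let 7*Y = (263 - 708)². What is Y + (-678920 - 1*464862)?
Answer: -7808449/7 ≈ -1.1155e+6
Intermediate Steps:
Y = 198025/7 (Y = (263 - 708)²/7 = (⅐)*(-445)² = (⅐)*198025 = 198025/7 ≈ 28289.)
Y + (-678920 - 1*464862) = 198025/7 + (-678920 - 1*464862) = 198025/7 + (-678920 - 464862) = 198025/7 - 1143782 = -7808449/7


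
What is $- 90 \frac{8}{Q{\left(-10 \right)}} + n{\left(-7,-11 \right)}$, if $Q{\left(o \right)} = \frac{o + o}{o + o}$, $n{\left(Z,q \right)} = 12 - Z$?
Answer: $-701$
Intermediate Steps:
$Q{\left(o \right)} = 1$ ($Q{\left(o \right)} = \frac{2 o}{2 o} = 2 o \frac{1}{2 o} = 1$)
$- 90 \frac{8}{Q{\left(-10 \right)}} + n{\left(-7,-11 \right)} = - 90 \cdot \frac{8}{1} + \left(12 - -7\right) = - 90 \cdot 8 \cdot 1 + \left(12 + 7\right) = \left(-90\right) 8 + 19 = -720 + 19 = -701$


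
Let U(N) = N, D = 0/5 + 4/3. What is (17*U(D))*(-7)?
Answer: -476/3 ≈ -158.67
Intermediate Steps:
D = 4/3 (D = 0*(1/5) + 4*(1/3) = 0 + 4/3 = 4/3 ≈ 1.3333)
(17*U(D))*(-7) = (17*(4/3))*(-7) = (68/3)*(-7) = -476/3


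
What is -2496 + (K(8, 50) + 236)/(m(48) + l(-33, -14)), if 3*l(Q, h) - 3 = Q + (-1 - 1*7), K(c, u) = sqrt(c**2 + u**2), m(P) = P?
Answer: -131934/53 + 3*sqrt(641)/53 ≈ -2487.9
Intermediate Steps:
l(Q, h) = -5/3 + Q/3 (l(Q, h) = 1 + (Q + (-1 - 1*7))/3 = 1 + (Q + (-1 - 7))/3 = 1 + (Q - 8)/3 = 1 + (-8 + Q)/3 = 1 + (-8/3 + Q/3) = -5/3 + Q/3)
-2496 + (K(8, 50) + 236)/(m(48) + l(-33, -14)) = -2496 + (sqrt(8**2 + 50**2) + 236)/(48 + (-5/3 + (1/3)*(-33))) = -2496 + (sqrt(64 + 2500) + 236)/(48 + (-5/3 - 11)) = -2496 + (sqrt(2564) + 236)/(48 - 38/3) = -2496 + (2*sqrt(641) + 236)/(106/3) = -2496 + (236 + 2*sqrt(641))*(3/106) = -2496 + (354/53 + 3*sqrt(641)/53) = -131934/53 + 3*sqrt(641)/53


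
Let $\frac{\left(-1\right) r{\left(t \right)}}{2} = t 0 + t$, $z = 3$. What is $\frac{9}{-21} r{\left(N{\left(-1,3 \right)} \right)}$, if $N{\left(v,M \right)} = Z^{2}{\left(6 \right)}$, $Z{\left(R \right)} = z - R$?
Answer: $\frac{54}{7} \approx 7.7143$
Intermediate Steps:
$Z{\left(R \right)} = 3 - R$
$N{\left(v,M \right)} = 9$ ($N{\left(v,M \right)} = \left(3 - 6\right)^{2} = \left(-3\right)^{2} = 9$)
$r{\left(t \right)} = - 2 t$ ($r{\left(t \right)} = - 2 \left(t 0 + t\right) = - 2 \left(0 + t\right) = - 2 t$)
$\frac{9}{-21} r{\left(N{\left(-1,3 \right)} \right)} = \frac{9}{-21} \left(\left(-2\right) 9\right) = 9 \left(- \frac{1}{21}\right) \left(-18\right) = \left(- \frac{3}{7}\right) \left(-18\right) = \frac{54}{7}$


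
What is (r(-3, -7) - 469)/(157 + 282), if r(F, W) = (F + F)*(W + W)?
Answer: -385/439 ≈ -0.87699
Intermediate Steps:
r(F, W) = 4*F*W (r(F, W) = (2*F)*(2*W) = 4*F*W)
(r(-3, -7) - 469)/(157 + 282) = (4*(-3)*(-7) - 469)/(157 + 282) = (84 - 469)/439 = -385*1/439 = -385/439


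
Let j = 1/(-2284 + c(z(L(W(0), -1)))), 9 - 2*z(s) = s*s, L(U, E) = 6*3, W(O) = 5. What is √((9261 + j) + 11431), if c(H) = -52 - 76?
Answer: √3343909901/402 ≈ 143.85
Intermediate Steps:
L(U, E) = 18
z(s) = 9/2 - s²/2 (z(s) = 9/2 - s*s/2 = 9/2 - s²/2)
c(H) = -128
j = -1/2412 (j = 1/(-2284 - 128) = 1/(-2412) = -1/2412 ≈ -0.00041459)
√((9261 + j) + 11431) = √((9261 - 1/2412) + 11431) = √(22337531/2412 + 11431) = √(49909103/2412) = √3343909901/402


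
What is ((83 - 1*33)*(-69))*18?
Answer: -62100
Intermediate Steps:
((83 - 1*33)*(-69))*18 = ((83 - 33)*(-69))*18 = (50*(-69))*18 = -3450*18 = -62100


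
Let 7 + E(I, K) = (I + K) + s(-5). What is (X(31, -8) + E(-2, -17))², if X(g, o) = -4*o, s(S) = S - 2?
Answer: 1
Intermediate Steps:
s(S) = -2 + S
E(I, K) = -14 + I + K (E(I, K) = -7 + ((I + K) + (-2 - 5)) = -7 + ((I + K) - 7) = -7 + (-7 + I + K) = -14 + I + K)
(X(31, -8) + E(-2, -17))² = (-4*(-8) + (-14 - 2 - 17))² = (32 - 33)² = (-1)² = 1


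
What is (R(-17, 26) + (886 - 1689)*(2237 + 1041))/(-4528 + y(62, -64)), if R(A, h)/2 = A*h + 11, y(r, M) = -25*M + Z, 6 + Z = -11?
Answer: 138584/155 ≈ 894.09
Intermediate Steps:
Z = -17 (Z = -6 - 11 = -17)
y(r, M) = -17 - 25*M (y(r, M) = -25*M - 17 = -17 - 25*M)
R(A, h) = 22 + 2*A*h (R(A, h) = 2*(A*h + 11) = 2*(11 + A*h) = 22 + 2*A*h)
(R(-17, 26) + (886 - 1689)*(2237 + 1041))/(-4528 + y(62, -64)) = ((22 + 2*(-17)*26) + (886 - 1689)*(2237 + 1041))/(-4528 + (-17 - 25*(-64))) = ((22 - 884) - 803*3278)/(-4528 + (-17 + 1600)) = (-862 - 2632234)/(-4528 + 1583) = -2633096/(-2945) = -2633096*(-1/2945) = 138584/155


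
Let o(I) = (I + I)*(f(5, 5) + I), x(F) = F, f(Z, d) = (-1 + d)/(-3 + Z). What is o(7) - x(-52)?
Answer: 178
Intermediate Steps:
f(Z, d) = (-1 + d)/(-3 + Z)
o(I) = 2*I*(2 + I) (o(I) = (I + I)*((-1 + 5)/(-3 + 5) + I) = (2*I)*(4/2 + I) = (2*I)*((1/2)*4 + I) = (2*I)*(2 + I) = 2*I*(2 + I))
o(7) - x(-52) = 2*7*(2 + 7) - 1*(-52) = 2*7*9 + 52 = 126 + 52 = 178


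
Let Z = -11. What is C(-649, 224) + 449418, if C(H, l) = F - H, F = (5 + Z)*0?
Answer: 450067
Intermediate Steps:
F = 0 (F = (5 - 11)*0 = -6*0 = 0)
C(H, l) = -H (C(H, l) = 0 - H = -H)
C(-649, 224) + 449418 = -1*(-649) + 449418 = 649 + 449418 = 450067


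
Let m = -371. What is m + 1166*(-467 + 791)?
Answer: 377413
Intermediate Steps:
m + 1166*(-467 + 791) = -371 + 1166*(-467 + 791) = -371 + 1166*324 = -371 + 377784 = 377413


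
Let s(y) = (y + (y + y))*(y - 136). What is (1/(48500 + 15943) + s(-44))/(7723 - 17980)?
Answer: -1531165681/660991851 ≈ -2.3165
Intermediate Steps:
s(y) = 3*y*(-136 + y) (s(y) = (y + 2*y)*(-136 + y) = (3*y)*(-136 + y) = 3*y*(-136 + y))
(1/(48500 + 15943) + s(-44))/(7723 - 17980) = (1/(48500 + 15943) + 3*(-44)*(-136 - 44))/(7723 - 17980) = (1/64443 + 3*(-44)*(-180))/(-10257) = (1/64443 + 23760)*(-1/10257) = (1531165681/64443)*(-1/10257) = -1531165681/660991851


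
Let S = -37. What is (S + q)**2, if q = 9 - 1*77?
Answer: 11025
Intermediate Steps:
q = -68 (q = 9 - 77 = -68)
(S + q)**2 = (-37 - 68)**2 = (-105)**2 = 11025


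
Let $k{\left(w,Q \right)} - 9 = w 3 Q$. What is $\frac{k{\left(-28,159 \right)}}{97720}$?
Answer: $- \frac{13347}{97720} \approx -0.13658$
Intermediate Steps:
$k{\left(w,Q \right)} = 9 + 3 Q w$ ($k{\left(w,Q \right)} = 9 + w 3 Q = 9 + 3 Q w$)
$\frac{k{\left(-28,159 \right)}}{97720} = \frac{9 + 3 \cdot 159 \left(-28\right)}{97720} = \left(9 - 13356\right) \frac{1}{97720} = \left(-13347\right) \frac{1}{97720} = - \frac{13347}{97720}$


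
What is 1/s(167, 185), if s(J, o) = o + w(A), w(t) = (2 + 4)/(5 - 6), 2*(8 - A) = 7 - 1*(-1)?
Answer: 1/179 ≈ 0.0055866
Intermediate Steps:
A = 4 (A = 8 - (7 - 1*(-1))/2 = 8 - (7 + 1)/2 = 8 - 1/2*8 = 8 - 4 = 4)
w(t) = -6 (w(t) = 6/(-1) = 6*(-1) = -6)
s(J, o) = -6 + o (s(J, o) = o - 6 = -6 + o)
1/s(167, 185) = 1/(-6 + 185) = 1/179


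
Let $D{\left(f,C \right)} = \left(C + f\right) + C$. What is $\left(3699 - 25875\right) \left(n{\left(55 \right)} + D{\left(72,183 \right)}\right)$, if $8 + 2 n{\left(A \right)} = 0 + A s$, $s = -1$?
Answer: $-9014544$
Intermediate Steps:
$D{\left(f,C \right)} = f + 2 C$
$n{\left(A \right)} = -4 - \frac{A}{2}$ ($n{\left(A \right)} = -4 + \frac{0 + A \left(-1\right)}{2} = -4 + \frac{0 - A}{2} = -4 + \frac{\left(-1\right) A}{2} = -4 - \frac{A}{2}$)
$\left(3699 - 25875\right) \left(n{\left(55 \right)} + D{\left(72,183 \right)}\right) = \left(3699 - 25875\right) \left(\left(-4 - \frac{55}{2}\right) + \left(72 + 2 \cdot 183\right)\right) = - 22176 \left(\left(-4 - \frac{55}{2}\right) + \left(72 + 366\right)\right) = - 22176 \left(- \frac{63}{2} + 438\right) = \left(-22176\right) \frac{813}{2} = -9014544$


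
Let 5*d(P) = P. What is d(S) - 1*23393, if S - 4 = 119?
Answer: -116842/5 ≈ -23368.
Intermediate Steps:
S = 123 (S = 4 + 119 = 123)
d(P) = P/5
d(S) - 1*23393 = (⅕)*123 - 1*23393 = 123/5 - 23393 = -116842/5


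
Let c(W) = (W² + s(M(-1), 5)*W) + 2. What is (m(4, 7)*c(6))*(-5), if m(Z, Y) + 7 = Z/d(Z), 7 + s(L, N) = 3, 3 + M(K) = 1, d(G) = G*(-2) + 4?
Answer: 560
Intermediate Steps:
d(G) = 4 - 2*G (d(G) = -2*G + 4 = 4 - 2*G)
M(K) = -2 (M(K) = -3 + 1 = -2)
s(L, N) = -4 (s(L, N) = -7 + 3 = -4)
c(W) = 2 + W² - 4*W (c(W) = (W² - 4*W) + 2 = 2 + W² - 4*W)
m(Z, Y) = -7 + Z/(4 - 2*Z)
(m(4, 7)*c(6))*(-5) = (((28 - 15*4)/(2*(-2 + 4)))*(2 + 6² - 4*6))*(-5) = (((½)*(28 - 60)/2)*(2 + 36 - 24))*(-5) = (((½)*(½)*(-32))*14)*(-5) = -8*14*(-5) = -112*(-5) = 560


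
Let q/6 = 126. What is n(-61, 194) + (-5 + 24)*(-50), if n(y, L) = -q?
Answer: -1706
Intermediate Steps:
q = 756 (q = 6*126 = 756)
n(y, L) = -756 (n(y, L) = -1*756 = -756)
n(-61, 194) + (-5 + 24)*(-50) = -756 + (-5 + 24)*(-50) = -756 + 19*(-50) = -756 - 950 = -1706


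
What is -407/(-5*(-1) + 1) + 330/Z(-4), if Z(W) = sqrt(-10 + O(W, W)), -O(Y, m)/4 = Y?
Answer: -407/6 + 55*sqrt(6) ≈ 66.889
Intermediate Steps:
O(Y, m) = -4*Y
Z(W) = sqrt(-10 - 4*W)
-407/(-5*(-1) + 1) + 330/Z(-4) = -407/(-5*(-1) + 1) + 330/(sqrt(-10 - 4*(-4))) = -407/(5 + 1) + 330/(sqrt(-10 + 16)) = -407/6 + 330/(sqrt(6)) = -407*1/6 + 330*(sqrt(6)/6) = -407/6 + 55*sqrt(6)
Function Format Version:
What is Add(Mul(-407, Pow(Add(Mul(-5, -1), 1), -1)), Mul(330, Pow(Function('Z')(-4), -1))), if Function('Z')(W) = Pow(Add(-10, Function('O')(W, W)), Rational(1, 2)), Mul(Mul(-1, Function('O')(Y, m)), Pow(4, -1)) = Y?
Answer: Add(Rational(-407, 6), Mul(55, Pow(6, Rational(1, 2)))) ≈ 66.889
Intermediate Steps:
Function('O')(Y, m) = Mul(-4, Y)
Function('Z')(W) = Pow(Add(-10, Mul(-4, W)), Rational(1, 2))
Add(Mul(-407, Pow(Add(Mul(-5, -1), 1), -1)), Mul(330, Pow(Function('Z')(-4), -1))) = Add(Mul(-407, Pow(Add(Mul(-5, -1), 1), -1)), Mul(330, Pow(Pow(Add(-10, Mul(-4, -4)), Rational(1, 2)), -1))) = Add(Mul(-407, Pow(Add(5, 1), -1)), Mul(330, Pow(Pow(Add(-10, 16), Rational(1, 2)), -1))) = Add(Mul(-407, Pow(6, -1)), Mul(330, Pow(Pow(6, Rational(1, 2)), -1))) = Add(Mul(-407, Rational(1, 6)), Mul(330, Mul(Rational(1, 6), Pow(6, Rational(1, 2))))) = Add(Rational(-407, 6), Mul(55, Pow(6, Rational(1, 2))))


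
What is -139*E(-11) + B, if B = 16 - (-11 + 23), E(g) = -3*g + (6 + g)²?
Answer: -8058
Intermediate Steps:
E(g) = (6 + g)² - 3*g
B = 4 (B = 16 - 1*12 = 16 - 12 = 4)
-139*E(-11) + B = -139*((6 - 11)² - 3*(-11)) + 4 = -139*((-5)² + 33) + 4 = -139*(25 + 33) + 4 = -139*58 + 4 = -8062 + 4 = -8058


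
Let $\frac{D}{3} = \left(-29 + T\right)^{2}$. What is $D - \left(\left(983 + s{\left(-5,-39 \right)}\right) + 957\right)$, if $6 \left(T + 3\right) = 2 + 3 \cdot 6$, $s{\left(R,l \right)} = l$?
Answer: $\frac{1693}{3} \approx 564.33$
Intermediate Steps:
$T = \frac{1}{3}$ ($T = -3 + \frac{2 + 3 \cdot 6}{6} = -3 + \frac{2 + 18}{6} = -3 + \frac{1}{6} \cdot 20 = -3 + \frac{10}{3} = \frac{1}{3} \approx 0.33333$)
$D = \frac{7396}{3}$ ($D = 3 \left(-29 + \frac{1}{3}\right)^{2} = 3 \left(- \frac{86}{3}\right)^{2} = 3 \cdot \frac{7396}{9} = \frac{7396}{3} \approx 2465.3$)
$D - \left(\left(983 + s{\left(-5,-39 \right)}\right) + 957\right) = \frac{7396}{3} - \left(\left(983 - 39\right) + 957\right) = \frac{7396}{3} - \left(944 + 957\right) = \frac{7396}{3} - 1901 = \frac{1693}{3}$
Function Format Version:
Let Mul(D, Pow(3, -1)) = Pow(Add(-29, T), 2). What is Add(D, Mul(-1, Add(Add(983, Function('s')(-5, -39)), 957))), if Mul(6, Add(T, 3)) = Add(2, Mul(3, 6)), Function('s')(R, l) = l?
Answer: Rational(1693, 3) ≈ 564.33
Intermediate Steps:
T = Rational(1, 3) (T = Add(-3, Mul(Rational(1, 6), Add(2, Mul(3, 6)))) = Add(-3, Mul(Rational(1, 6), Add(2, 18))) = Add(-3, Mul(Rational(1, 6), 20)) = Add(-3, Rational(10, 3)) = Rational(1, 3) ≈ 0.33333)
D = Rational(7396, 3) (D = Mul(3, Pow(Add(-29, Rational(1, 3)), 2)) = Mul(3, Pow(Rational(-86, 3), 2)) = Mul(3, Rational(7396, 9)) = Rational(7396, 3) ≈ 2465.3)
Add(D, Mul(-1, Add(Add(983, Function('s')(-5, -39)), 957))) = Add(Rational(7396, 3), Mul(-1, Add(Add(983, -39), 957))) = Add(Rational(7396, 3), Mul(-1, Add(944, 957))) = Add(Rational(7396, 3), Mul(-1, 1901)) = Add(Rational(7396, 3), -1901) = Rational(1693, 3)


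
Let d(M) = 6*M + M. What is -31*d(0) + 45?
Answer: 45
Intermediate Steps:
d(M) = 7*M
-31*d(0) + 45 = -217*0 + 45 = -31*0 + 45 = 0 + 45 = 45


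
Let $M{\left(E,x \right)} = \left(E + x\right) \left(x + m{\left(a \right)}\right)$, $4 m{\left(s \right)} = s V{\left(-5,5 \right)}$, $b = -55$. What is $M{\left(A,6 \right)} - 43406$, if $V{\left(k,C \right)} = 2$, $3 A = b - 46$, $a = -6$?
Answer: $-43489$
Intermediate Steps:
$A = - \frac{101}{3}$ ($A = \frac{-55 - 46}{3} = \frac{1}{3} \left(-101\right) = - \frac{101}{3} \approx -33.667$)
$m{\left(s \right)} = \frac{s}{2}$ ($m{\left(s \right)} = \frac{s 2}{4} = \frac{2 s}{4} = \frac{s}{2}$)
$M{\left(E,x \right)} = \left(-3 + x\right) \left(E + x\right)$ ($M{\left(E,x \right)} = \left(E + x\right) \left(x + \frac{1}{2} \left(-6\right)\right) = \left(E + x\right) \left(x - 3\right) = \left(E + x\right) \left(-3 + x\right) = \left(-3 + x\right) \left(E + x\right)$)
$M{\left(A,6 \right)} - 43406 = \left(6^{2} - -101 - 18 - 202\right) - 43406 = \left(36 + 101 - 18 - 202\right) - 43406 = -83 - 43406 = -43489$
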